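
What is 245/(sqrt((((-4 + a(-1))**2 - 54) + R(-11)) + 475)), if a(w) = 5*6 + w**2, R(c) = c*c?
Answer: 245*sqrt(1271)/1271 ≈ 6.8722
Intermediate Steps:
R(c) = c**2
a(w) = 30 + w**2
245/(sqrt((((-4 + a(-1))**2 - 54) + R(-11)) + 475)) = 245/(sqrt((((-4 + (30 + (-1)**2))**2 - 54) + (-11)**2) + 475)) = 245/(sqrt((((-4 + (30 + 1))**2 - 54) + 121) + 475)) = 245/(sqrt((((-4 + 31)**2 - 54) + 121) + 475)) = 245/(sqrt(((27**2 - 54) + 121) + 475)) = 245/(sqrt(((729 - 54) + 121) + 475)) = 245/(sqrt((675 + 121) + 475)) = 245/(sqrt(796 + 475)) = 245/(sqrt(1271)) = 245*(sqrt(1271)/1271) = 245*sqrt(1271)/1271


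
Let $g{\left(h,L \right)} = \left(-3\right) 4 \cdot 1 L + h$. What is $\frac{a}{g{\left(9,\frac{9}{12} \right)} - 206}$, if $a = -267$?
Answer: $\frac{267}{206} \approx 1.2961$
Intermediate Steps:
$g{\left(h,L \right)} = h - 12 L$ ($g{\left(h,L \right)} = \left(-12\right) 1 L + h = - 12 L + h = h - 12 L$)
$\frac{a}{g{\left(9,\frac{9}{12} \right)} - 206} = \frac{1}{\left(9 - 12 \cdot \frac{9}{12}\right) - 206} \left(-267\right) = \frac{1}{\left(9 - 12 \cdot 9 \cdot \frac{1}{12}\right) - 206} \left(-267\right) = \frac{1}{\left(9 - 9\right) - 206} \left(-267\right) = \frac{1}{0 - 206} \left(-267\right) = \frac{1}{-206} \left(-267\right) = \left(- \frac{1}{206}\right) \left(-267\right) = \frac{267}{206}$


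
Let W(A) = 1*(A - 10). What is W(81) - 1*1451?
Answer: -1380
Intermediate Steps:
W(A) = -10 + A (W(A) = 1*(-10 + A) = -10 + A)
W(81) - 1*1451 = (-10 + 81) - 1*1451 = 71 - 1451 = -1380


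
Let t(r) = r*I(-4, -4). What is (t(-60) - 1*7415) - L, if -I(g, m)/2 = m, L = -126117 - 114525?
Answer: 232747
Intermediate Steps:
L = -240642
I(g, m) = -2*m
t(r) = 8*r (t(r) = r*(-2*(-4)) = r*8 = 8*r)
(t(-60) - 1*7415) - L = (8*(-60) - 1*7415) - 1*(-240642) = (-480 - 7415) + 240642 = -7895 + 240642 = 232747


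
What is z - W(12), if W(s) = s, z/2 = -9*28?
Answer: -516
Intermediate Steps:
z = -504 (z = 2*(-9*28) = 2*(-252) = -504)
z - W(12) = -504 - 1*12 = -504 - 12 = -516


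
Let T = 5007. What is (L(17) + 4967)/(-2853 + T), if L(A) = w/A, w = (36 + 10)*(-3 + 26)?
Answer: 28499/12206 ≈ 2.3348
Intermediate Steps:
w = 1058 (w = 46*23 = 1058)
L(A) = 1058/A
(L(17) + 4967)/(-2853 + T) = (1058/17 + 4967)/(-2853 + 5007) = (1058*(1/17) + 4967)/2154 = (1058/17 + 4967)*(1/2154) = (85497/17)*(1/2154) = 28499/12206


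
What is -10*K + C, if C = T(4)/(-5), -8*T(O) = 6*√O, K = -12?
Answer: 1203/10 ≈ 120.30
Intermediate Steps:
T(O) = -3*√O/4
C = 3/10 (C = -3*√4/4/(-5) = -¾*2*(-⅕) = -3/2*(-⅕) = 3/10 ≈ 0.30000)
-10*K + C = -10*(-12) + 3/10 = 120 + 3/10 = 1203/10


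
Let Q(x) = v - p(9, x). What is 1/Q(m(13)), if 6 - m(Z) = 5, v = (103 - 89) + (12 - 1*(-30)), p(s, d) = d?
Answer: 1/55 ≈ 0.018182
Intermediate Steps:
v = 56 (v = 14 + (12 + 30) = 14 + 42 = 56)
m(Z) = 1 (m(Z) = 6 - 1*5 = 6 - 5 = 1)
Q(x) = 56 - x
1/Q(m(13)) = 1/(56 - 1*1) = 1/(56 - 1) = 1/55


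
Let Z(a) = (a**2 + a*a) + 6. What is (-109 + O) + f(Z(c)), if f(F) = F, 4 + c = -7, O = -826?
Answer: -687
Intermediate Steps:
c = -11 (c = -4 - 7 = -11)
Z(a) = 6 + 2*a**2 (Z(a) = (a**2 + a**2) + 6 = 2*a**2 + 6 = 6 + 2*a**2)
(-109 + O) + f(Z(c)) = (-109 - 826) + (6 + 2*(-11)**2) = -935 + (6 + 2*121) = -935 + (6 + 242) = -935 + 248 = -687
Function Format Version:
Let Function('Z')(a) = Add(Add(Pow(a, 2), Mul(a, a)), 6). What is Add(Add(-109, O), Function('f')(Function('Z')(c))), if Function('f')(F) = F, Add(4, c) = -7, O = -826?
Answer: -687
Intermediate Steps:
c = -11 (c = Add(-4, -7) = -11)
Function('Z')(a) = Add(6, Mul(2, Pow(a, 2))) (Function('Z')(a) = Add(Add(Pow(a, 2), Pow(a, 2)), 6) = Add(Mul(2, Pow(a, 2)), 6) = Add(6, Mul(2, Pow(a, 2))))
Add(Add(-109, O), Function('f')(Function('Z')(c))) = Add(Add(-109, -826), Add(6, Mul(2, Pow(-11, 2)))) = Add(-935, Add(6, Mul(2, 121))) = Add(-935, Add(6, 242)) = Add(-935, 248) = -687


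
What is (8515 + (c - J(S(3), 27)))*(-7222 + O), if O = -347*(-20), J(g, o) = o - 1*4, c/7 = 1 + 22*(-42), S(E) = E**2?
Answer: -572742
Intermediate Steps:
c = -6461 (c = 7*(1 + 22*(-42)) = 7*(1 - 924) = 7*(-923) = -6461)
J(g, o) = -4 + o (J(g, o) = o - 4 = -4 + o)
O = 6940
(8515 + (c - J(S(3), 27)))*(-7222 + O) = (8515 + (-6461 - (-4 + 27)))*(-7222 + 6940) = (8515 + (-6461 - 1*23))*(-282) = (8515 + (-6461 - 23))*(-282) = (8515 - 6484)*(-282) = 2031*(-282) = -572742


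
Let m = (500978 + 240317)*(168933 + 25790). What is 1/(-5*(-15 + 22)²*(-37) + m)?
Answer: 1/144347195350 ≈ 6.9277e-12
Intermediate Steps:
m = 144347186285 (m = 741295*194723 = 144347186285)
1/(-5*(-15 + 22)²*(-37) + m) = 1/(-5*(-15 + 22)²*(-37) + 144347186285) = 1/(-5*7²*(-37) + 144347186285) = 1/(-5*49*(-37) + 144347186285) = 1/(-245*(-37) + 144347186285) = 1/(9065 + 144347186285) = 1/144347195350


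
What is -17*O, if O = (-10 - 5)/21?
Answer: 85/7 ≈ 12.143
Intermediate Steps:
O = -5/7 (O = -15*1/21 = -5/7 ≈ -0.71429)
-17*O = -17*(-5/7) = 85/7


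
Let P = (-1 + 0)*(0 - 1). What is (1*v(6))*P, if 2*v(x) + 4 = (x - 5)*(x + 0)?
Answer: 1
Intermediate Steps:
v(x) = -2 + x*(-5 + x)/2 (v(x) = -2 + ((x - 5)*(x + 0))/2 = -2 + ((-5 + x)*x)/2 = -2 + (x*(-5 + x))/2 = -2 + x*(-5 + x)/2)
P = 1 (P = -1*(-1) = 1)
(1*v(6))*P = (1*(-2 + (½)*6² - 5/2*6))*1 = (1*(-2 + (½)*36 - 15))*1 = (1*(-2 + 18 - 15))*1 = (1*1)*1 = 1*1 = 1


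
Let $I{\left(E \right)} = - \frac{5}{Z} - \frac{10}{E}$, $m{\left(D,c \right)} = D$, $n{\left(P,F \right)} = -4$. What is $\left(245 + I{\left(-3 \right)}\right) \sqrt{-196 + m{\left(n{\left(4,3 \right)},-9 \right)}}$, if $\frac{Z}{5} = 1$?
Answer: $\frac{7420 i \sqrt{2}}{3} \approx 3497.8 i$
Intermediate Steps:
$Z = 5$ ($Z = 5 \cdot 1 = 5$)
$I{\left(E \right)} = -1 - \frac{10}{E}$ ($I{\left(E \right)} = - \frac{5}{5} - \frac{10}{E} = \left(-5\right) \frac{1}{5} - \frac{10}{E} = -1 - \frac{10}{E}$)
$\left(245 + I{\left(-3 \right)}\right) \sqrt{-196 + m{\left(n{\left(4,3 \right)},-9 \right)}} = \left(245 + \frac{-10 - -3}{-3}\right) \sqrt{-196 - 4} = \left(245 - \frac{-10 + 3}{3}\right) \sqrt{-200} = \left(245 - - \frac{7}{3}\right) 10 i \sqrt{2} = \left(245 + \frac{7}{3}\right) 10 i \sqrt{2} = \frac{742 \cdot 10 i \sqrt{2}}{3} = \frac{7420 i \sqrt{2}}{3}$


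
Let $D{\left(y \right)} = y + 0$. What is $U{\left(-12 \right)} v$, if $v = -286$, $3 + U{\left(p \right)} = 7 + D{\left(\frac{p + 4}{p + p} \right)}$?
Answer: $- \frac{3718}{3} \approx -1239.3$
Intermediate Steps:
$D{\left(y \right)} = y$
$U{\left(p \right)} = 4 + \frac{4 + p}{2 p}$ ($U{\left(p \right)} = -3 + \left(7 + \frac{p + 4}{p + p}\right) = -3 + \left(7 + \frac{4 + p}{2 p}\right) = 4 + \frac{4 + p}{2 p}$)
$U{\left(-12 \right)} v = \left(\frac{9}{2} + \frac{2}{-12}\right) \left(-286\right) = \left(\frac{9}{2} + 2 \left(- \frac{1}{12}\right)\right) \left(-286\right) = \left(\frac{9}{2} - \frac{1}{6}\right) \left(-286\right) = \frac{13}{3} \left(-286\right) = - \frac{3718}{3}$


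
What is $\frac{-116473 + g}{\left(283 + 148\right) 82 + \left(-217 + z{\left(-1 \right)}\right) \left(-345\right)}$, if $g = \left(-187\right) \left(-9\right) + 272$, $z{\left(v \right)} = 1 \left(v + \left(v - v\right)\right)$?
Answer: $- \frac{57259}{55276} \approx -1.0359$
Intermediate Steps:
$z{\left(v \right)} = v$ ($z{\left(v \right)} = 1 \left(v + 0\right) = 1 v = v$)
$g = 1955$ ($g = 1683 + 272 = 1955$)
$\frac{-116473 + g}{\left(283 + 148\right) 82 + \left(-217 + z{\left(-1 \right)}\right) \left(-345\right)} = \frac{-116473 + 1955}{\left(283 + 148\right) 82 + \left(-217 - 1\right) \left(-345\right)} = - \frac{114518}{431 \cdot 82 - -75210} = - \frac{114518}{35342 + 75210} = - \frac{114518}{110552} = \left(-114518\right) \frac{1}{110552} = - \frac{57259}{55276}$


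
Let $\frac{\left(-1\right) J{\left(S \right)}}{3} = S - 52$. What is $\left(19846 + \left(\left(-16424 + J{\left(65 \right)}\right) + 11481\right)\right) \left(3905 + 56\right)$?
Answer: $58876304$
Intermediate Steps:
$J{\left(S \right)} = 156 - 3 S$ ($J{\left(S \right)} = - 3 \left(S - 52\right) = - 3 \left(-52 + S\right) = 156 - 3 S$)
$\left(19846 + \left(\left(-16424 + J{\left(65 \right)}\right) + 11481\right)\right) \left(3905 + 56\right) = \left(19846 + \left(\left(-16424 + \left(156 - 195\right)\right) + 11481\right)\right) \left(3905 + 56\right) = \left(19846 + \left(\left(-16424 + \left(156 - 195\right)\right) + 11481\right)\right) 3961 = \left(19846 + \left(\left(-16424 - 39\right) + 11481\right)\right) 3961 = \left(19846 + \left(-16463 + 11481\right)\right) 3961 = \left(19846 - 4982\right) 3961 = 14864 \cdot 3961 = 58876304$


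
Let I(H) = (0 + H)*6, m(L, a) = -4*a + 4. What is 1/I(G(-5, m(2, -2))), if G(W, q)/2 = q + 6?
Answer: 1/216 ≈ 0.0046296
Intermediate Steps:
m(L, a) = 4 - 4*a
G(W, q) = 12 + 2*q (G(W, q) = 2*(q + 6) = 2*(6 + q) = 12 + 2*q)
I(H) = 6*H (I(H) = H*6 = 6*H)
1/I(G(-5, m(2, -2))) = 1/(6*(12 + 2*(4 - 4*(-2)))) = 1/(6*(12 + 2*(4 + 8))) = 1/(6*(12 + 2*12)) = 1/(6*(12 + 24)) = 1/(6*36) = 1/216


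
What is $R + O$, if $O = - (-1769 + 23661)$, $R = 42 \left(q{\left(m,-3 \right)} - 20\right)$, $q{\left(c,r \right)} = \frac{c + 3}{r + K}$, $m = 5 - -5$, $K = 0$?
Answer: $-22914$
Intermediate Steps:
$m = 10$ ($m = 5 + 5 = 10$)
$q{\left(c,r \right)} = \frac{3 + c}{r}$ ($q{\left(c,r \right)} = \frac{c + 3}{r + 0} = \frac{3 + c}{r}$)
$R = -1022$ ($R = 42 \left(\frac{3 + 10}{-3} - 20\right) = 42 \left(\left(- \frac{1}{3}\right) 13 - 20\right) = 42 \left(- \frac{13}{3} - 20\right) = 42 \left(- \frac{73}{3}\right) = -1022$)
$O = -21892$ ($O = \left(-1\right) 21892 = -21892$)
$R + O = -1022 - 21892 = -22914$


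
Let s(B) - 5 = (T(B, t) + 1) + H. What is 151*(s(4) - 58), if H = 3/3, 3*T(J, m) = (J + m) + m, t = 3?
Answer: -21593/3 ≈ -7197.7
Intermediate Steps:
T(J, m) = J/3 + 2*m/3 (T(J, m) = ((J + m) + m)/3 = (J + 2*m)/3 = J/3 + 2*m/3)
H = 1 (H = 3*(1/3) = 1)
s(B) = 9 + B/3 (s(B) = 5 + (((B/3 + (2/3)*3) + 1) + 1) = 5 + (((B/3 + 2) + 1) + 1) = 5 + (((2 + B/3) + 1) + 1) = 5 + ((3 + B/3) + 1) = 5 + (4 + B/3) = 9 + B/3)
151*(s(4) - 58) = 151*((9 + (1/3)*4) - 58) = 151*((9 + 4/3) - 58) = 151*(31/3 - 58) = 151*(-143/3) = -21593/3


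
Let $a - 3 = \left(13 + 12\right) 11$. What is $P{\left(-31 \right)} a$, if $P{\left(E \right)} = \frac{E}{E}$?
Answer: $278$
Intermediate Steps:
$P{\left(E \right)} = 1$
$a = 278$ ($a = 3 + \left(13 + 12\right) 11 = 3 + 25 \cdot 11 = 3 + 275 = 278$)
$P{\left(-31 \right)} a = 1 \cdot 278 = 278$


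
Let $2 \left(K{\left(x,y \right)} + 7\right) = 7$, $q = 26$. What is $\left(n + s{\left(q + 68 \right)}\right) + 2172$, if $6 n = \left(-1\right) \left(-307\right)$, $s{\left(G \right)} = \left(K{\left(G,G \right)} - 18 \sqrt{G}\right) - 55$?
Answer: $\frac{6494}{3} - 18 \sqrt{94} \approx 1990.2$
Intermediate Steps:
$K{\left(x,y \right)} = - \frac{7}{2}$ ($K{\left(x,y \right)} = -7 + \frac{1}{2} \cdot 7 = -7 + \frac{7}{2} = - \frac{7}{2}$)
$s{\left(G \right)} = - \frac{117}{2} - 18 \sqrt{G}$ ($s{\left(G \right)} = \left(- \frac{7}{2} - 18 \sqrt{G}\right) - 55 = - \frac{117}{2} - 18 \sqrt{G}$)
$n = \frac{307}{6}$ ($n = \frac{\left(-1\right) \left(-307\right)}{6} = \frac{1}{6} \cdot 307 = \frac{307}{6} \approx 51.167$)
$\left(n + s{\left(q + 68 \right)}\right) + 2172 = \left(\frac{307}{6} - \left(\frac{117}{2} + 18 \sqrt{26 + 68}\right)\right) + 2172 = \left(\frac{307}{6} - \left(\frac{117}{2} + 18 \sqrt{94}\right)\right) + 2172 = \left(- \frac{22}{3} - 18 \sqrt{94}\right) + 2172 = \frac{6494}{3} - 18 \sqrt{94}$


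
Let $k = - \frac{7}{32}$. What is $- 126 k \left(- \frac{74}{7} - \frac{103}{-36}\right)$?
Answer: $- \frac{13601}{64} \approx -212.52$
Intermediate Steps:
$k = - \frac{7}{32}$ ($k = \left(-7\right) \frac{1}{32} = - \frac{7}{32} \approx -0.21875$)
$- 126 k \left(- \frac{74}{7} - \frac{103}{-36}\right) = \left(-126\right) \left(- \frac{7}{32}\right) \left(- \frac{74}{7} - \frac{103}{-36}\right) = \frac{441 \left(\left(-74\right) \frac{1}{7} - - \frac{103}{36}\right)}{16} = \frac{441 \left(- \frac{74}{7} + \frac{103}{36}\right)}{16} = \frac{441}{16} \left(- \frac{1943}{252}\right) = - \frac{13601}{64}$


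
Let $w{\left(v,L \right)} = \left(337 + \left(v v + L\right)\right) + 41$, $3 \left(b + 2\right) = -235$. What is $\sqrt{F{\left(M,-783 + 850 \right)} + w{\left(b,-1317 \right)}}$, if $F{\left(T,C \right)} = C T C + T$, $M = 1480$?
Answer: $\frac{\sqrt{59856430}}{3} \approx 2578.9$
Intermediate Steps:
$b = - \frac{241}{3}$ ($b = -2 + \frac{1}{3} \left(-235\right) = -2 - \frac{235}{3} = - \frac{241}{3} \approx -80.333$)
$F{\left(T,C \right)} = T + T C^{2}$ ($F{\left(T,C \right)} = T C^{2} + T = T + T C^{2}$)
$w{\left(v,L \right)} = 378 + L + v^{2}$ ($w{\left(v,L \right)} = \left(337 + \left(v^{2} + L\right)\right) + 41 = \left(337 + \left(L + v^{2}\right)\right) + 41 = \left(337 + L + v^{2}\right) + 41 = 378 + L + v^{2}$)
$\sqrt{F{\left(M,-783 + 850 \right)} + w{\left(b,-1317 \right)}} = \sqrt{1480 \left(1 + \left(-783 + 850\right)^{2}\right) + \left(378 - 1317 + \left(- \frac{241}{3}\right)^{2}\right)} = \sqrt{1480 \left(1 + 67^{2}\right) + \left(378 - 1317 + \frac{58081}{9}\right)} = \sqrt{1480 \left(1 + 4489\right) + \frac{49630}{9}} = \sqrt{1480 \cdot 4490 + \frac{49630}{9}} = \sqrt{6645200 + \frac{49630}{9}} = \sqrt{\frac{59856430}{9}} = \frac{\sqrt{59856430}}{3}$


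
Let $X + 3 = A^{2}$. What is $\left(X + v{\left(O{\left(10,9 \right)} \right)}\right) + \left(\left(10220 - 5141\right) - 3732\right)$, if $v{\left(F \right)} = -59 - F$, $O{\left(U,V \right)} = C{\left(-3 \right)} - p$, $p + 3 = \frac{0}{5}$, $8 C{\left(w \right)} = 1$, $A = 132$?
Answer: $\frac{149647}{8} \approx 18706.0$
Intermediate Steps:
$C{\left(w \right)} = \frac{1}{8}$ ($C{\left(w \right)} = \frac{1}{8} \cdot 1 = \frac{1}{8}$)
$p = -3$ ($p = -3 + \frac{0}{5} = -3 + 0 \cdot \frac{1}{5} = -3 + 0 = -3$)
$O{\left(U,V \right)} = \frac{25}{8}$ ($O{\left(U,V \right)} = \frac{1}{8} - -3 = \frac{1}{8} + 3 = \frac{25}{8}$)
$X = 17421$ ($X = -3 + 132^{2} = -3 + 17424 = 17421$)
$\left(X + v{\left(O{\left(10,9 \right)} \right)}\right) + \left(\left(10220 - 5141\right) - 3732\right) = \left(17421 - \frac{497}{8}\right) + \left(\left(10220 - 5141\right) - 3732\right) = \left(17421 - \frac{497}{8}\right) + \left(5079 - 3732\right) = \left(17421 - \frac{497}{8}\right) + 1347 = \frac{138871}{8} + 1347 = \frac{149647}{8}$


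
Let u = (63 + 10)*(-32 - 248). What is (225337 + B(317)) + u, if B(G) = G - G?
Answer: 204897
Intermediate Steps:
B(G) = 0
u = -20440 (u = 73*(-280) = -20440)
(225337 + B(317)) + u = (225337 + 0) - 20440 = 225337 - 20440 = 204897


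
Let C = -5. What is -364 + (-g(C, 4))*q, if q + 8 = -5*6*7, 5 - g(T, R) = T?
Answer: 1816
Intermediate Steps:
g(T, R) = 5 - T
q = -218 (q = -8 - 5*6*7 = -8 - 30*7 = -8 - 210 = -218)
-364 + (-g(C, 4))*q = -364 - (5 - 1*(-5))*(-218) = -364 - (5 + 5)*(-218) = -364 - 1*10*(-218) = -364 - 10*(-218) = -364 + 2180 = 1816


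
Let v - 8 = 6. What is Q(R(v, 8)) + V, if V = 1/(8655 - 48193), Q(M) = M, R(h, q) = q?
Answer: 316303/39538 ≈ 8.0000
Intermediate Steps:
v = 14 (v = 8 + 6 = 14)
V = -1/39538 (V = 1/(-39538) = -1/39538 ≈ -2.5292e-5)
Q(R(v, 8)) + V = 8 - 1/39538 = 316303/39538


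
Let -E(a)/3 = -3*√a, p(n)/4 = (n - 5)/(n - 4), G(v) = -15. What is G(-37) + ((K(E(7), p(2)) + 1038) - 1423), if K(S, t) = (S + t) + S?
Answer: -394 + 18*√7 ≈ -346.38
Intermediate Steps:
p(n) = 4*(-5 + n)/(-4 + n) (p(n) = 4*((n - 5)/(n - 4)) = 4*((-5 + n)/(-4 + n)) = 4*(-5 + n)/(-4 + n))
E(a) = 9*√a (E(a) = -(-9)*√a = 9*√a)
K(S, t) = t + 2*S
G(-37) + ((K(E(7), p(2)) + 1038) - 1423) = -15 + (((4*(-5 + 2)/(-4 + 2) + 2*(9*√7)) + 1038) - 1423) = -15 + (((4*(-3)/(-2) + 18*√7) + 1038) - 1423) = -15 + (((4*(-½)*(-3) + 18*√7) + 1038) - 1423) = -15 + (((6 + 18*√7) + 1038) - 1423) = -15 + ((1044 + 18*√7) - 1423) = -15 + (-379 + 18*√7) = -394 + 18*√7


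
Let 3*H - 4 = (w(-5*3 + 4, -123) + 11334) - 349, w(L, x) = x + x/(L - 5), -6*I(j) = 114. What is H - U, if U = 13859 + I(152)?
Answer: -163447/16 ≈ -10215.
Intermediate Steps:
I(j) = -19 (I(j) = -1/6*114 = -19)
w(L, x) = x + x/(-5 + L)
H = 57993/16 (H = 4/3 + ((-123*(-4 + (-5*3 + 4))/(-5 + (-5*3 + 4)) + 11334) - 349)/3 = 4/3 + ((-123*(-4 + (-15 + 4))/(-5 + (-15 + 4)) + 11334) - 349)/3 = 4/3 + ((-123*(-4 - 11)/(-5 - 11) + 11334) - 349)/3 = 4/3 + ((-123*(-15)/(-16) + 11334) - 349)/3 = 4/3 + ((-123*(-1/16)*(-15) + 11334) - 349)/3 = 4/3 + ((-1845/16 + 11334) - 349)/3 = 4/3 + (179499/16 - 349)/3 = 4/3 + (1/3)*(173915/16) = 4/3 + 173915/48 = 57993/16 ≈ 3624.6)
U = 13840 (U = 13859 - 19 = 13840)
H - U = 57993/16 - 1*13840 = 57993/16 - 13840 = -163447/16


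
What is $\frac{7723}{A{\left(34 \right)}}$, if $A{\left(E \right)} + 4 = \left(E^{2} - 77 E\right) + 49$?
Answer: $- \frac{7723}{1417} \approx -5.4502$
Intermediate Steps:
$A{\left(E \right)} = 45 + E^{2} - 77 E$ ($A{\left(E \right)} = -4 + \left(\left(E^{2} - 77 E\right) + 49\right) = -4 + \left(49 + E^{2} - 77 E\right) = 45 + E^{2} - 77 E$)
$\frac{7723}{A{\left(34 \right)}} = \frac{7723}{45 + 34^{2} - 2618} = \frac{7723}{45 + 1156 - 2618} = \frac{7723}{-1417} = 7723 \left(- \frac{1}{1417}\right) = - \frac{7723}{1417}$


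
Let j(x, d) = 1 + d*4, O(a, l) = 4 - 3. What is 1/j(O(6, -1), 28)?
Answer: 1/113 ≈ 0.0088496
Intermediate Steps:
O(a, l) = 1
j(x, d) = 1 + 4*d
1/j(O(6, -1), 28) = 1/(1 + 4*28) = 1/(1 + 112) = 1/113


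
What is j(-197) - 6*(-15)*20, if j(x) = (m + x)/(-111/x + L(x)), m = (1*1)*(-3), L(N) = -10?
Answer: 3385600/1859 ≈ 1821.2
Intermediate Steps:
m = -3 (m = 1*(-3) = -3)
j(x) = (-3 + x)/(-10 - 111/x) (j(x) = (-3 + x)/(-111/x - 10) = (-3 + x)/(-10 - 111/x))
j(-197) - 6*(-15)*20 = -197*(3 - 1*(-197))/(111 + 10*(-197)) - 6*(-15)*20 = -197*(3 + 197)/(111 - 1970) + 90*20 = -197*200/(-1859) + 1800 = -197*(-1/1859)*200 + 1800 = 39400/1859 + 1800 = 3385600/1859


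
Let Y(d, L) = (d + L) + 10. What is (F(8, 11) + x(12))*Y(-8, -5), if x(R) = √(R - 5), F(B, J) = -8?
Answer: 24 - 3*√7 ≈ 16.063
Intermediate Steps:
Y(d, L) = 10 + L + d (Y(d, L) = (L + d) + 10 = 10 + L + d)
x(R) = √(-5 + R)
(F(8, 11) + x(12))*Y(-8, -5) = (-8 + √(-5 + 12))*(10 - 5 - 8) = (-8 + √7)*(-3) = 24 - 3*√7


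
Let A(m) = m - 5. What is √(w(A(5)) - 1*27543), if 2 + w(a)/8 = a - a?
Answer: I*√27559 ≈ 166.01*I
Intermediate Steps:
A(m) = -5 + m
w(a) = -16 (w(a) = -16 + 8*(a - a) = -16 + 8*0 = -16 + 0 = -16)
√(w(A(5)) - 1*27543) = √(-16 - 1*27543) = √(-16 - 27543) = √(-27559) = I*√27559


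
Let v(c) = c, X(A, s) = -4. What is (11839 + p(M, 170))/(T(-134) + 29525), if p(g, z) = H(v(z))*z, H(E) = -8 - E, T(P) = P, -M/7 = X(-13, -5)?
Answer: -18421/29391 ≈ -0.62676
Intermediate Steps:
M = 28 (M = -7*(-4) = 28)
p(g, z) = z*(-8 - z) (p(g, z) = (-8 - z)*z = z*(-8 - z))
(11839 + p(M, 170))/(T(-134) + 29525) = (11839 - 1*170*(8 + 170))/(-134 + 29525) = (11839 - 1*170*178)/29391 = (11839 - 30260)*(1/29391) = -18421*1/29391 = -18421/29391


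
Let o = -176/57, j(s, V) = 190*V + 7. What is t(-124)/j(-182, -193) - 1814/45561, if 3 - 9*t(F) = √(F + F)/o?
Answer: -66521869/1670402943 - 19*I*√62/9679032 ≈ -0.039824 - 1.5457e-5*I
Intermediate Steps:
j(s, V) = 7 + 190*V
o = -176/57 (o = -176*1/57 = -176/57 ≈ -3.0877)
t(F) = ⅓ + 19*√2*√F/528 (t(F) = ⅓ - √(F + F)/(9*(-176/57)) = ⅓ - √(2*F)*(-57)/(9*176) = ⅓ - √2*√F*(-57)/(9*176) = ⅓ - (-19)*√2*√F/528 = ⅓ + 19*√2*√F/528)
t(-124)/j(-182, -193) - 1814/45561 = (⅓ + 19*√2*√(-124)/528)/(7 + 190*(-193)) - 1814/45561 = (⅓ + 19*√2*(2*I*√31)/528)/(7 - 36670) - 1814*1/45561 = (⅓ + 19*I*√62/264)/(-36663) - 1814/45561 = (⅓ + 19*I*√62/264)*(-1/36663) - 1814/45561 = (-1/109989 - 19*I*√62/9679032) - 1814/45561 = -66521869/1670402943 - 19*I*√62/9679032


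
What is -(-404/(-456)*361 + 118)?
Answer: -2627/6 ≈ -437.83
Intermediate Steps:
-(-404/(-456)*361 + 118) = -(-404*(-1/456)*361 + 118) = -((101/114)*361 + 118) = -(1919/6 + 118) = -1*2627/6 = -2627/6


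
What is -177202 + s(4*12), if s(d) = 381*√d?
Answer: -177202 + 1524*√3 ≈ -1.7456e+5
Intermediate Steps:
-177202 + s(4*12) = -177202 + 381*√(4*12) = -177202 + 381*√48 = -177202 + 381*(4*√3) = -177202 + 1524*√3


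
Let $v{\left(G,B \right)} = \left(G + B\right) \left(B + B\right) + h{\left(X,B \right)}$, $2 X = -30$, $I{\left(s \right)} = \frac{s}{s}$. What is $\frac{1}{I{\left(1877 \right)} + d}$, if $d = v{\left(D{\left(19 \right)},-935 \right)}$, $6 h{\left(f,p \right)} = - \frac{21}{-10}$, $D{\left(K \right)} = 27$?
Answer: $\frac{20}{33959227} \approx 5.8894 \cdot 10^{-7}$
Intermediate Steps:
$I{\left(s \right)} = 1$
$X = -15$ ($X = \frac{1}{2} \left(-30\right) = -15$)
$h{\left(f,p \right)} = \frac{7}{20}$ ($h{\left(f,p \right)} = \frac{\left(-21\right) \frac{1}{-10}}{6} = \frac{\left(-21\right) \left(- \frac{1}{10}\right)}{6} = \frac{1}{6} \cdot \frac{21}{10} = \frac{7}{20}$)
$v{\left(G,B \right)} = \frac{7}{20} + 2 B \left(B + G\right)$ ($v{\left(G,B \right)} = \left(G + B\right) \left(B + B\right) + \frac{7}{20} = \left(B + G\right) 2 B + \frac{7}{20} = 2 B \left(B + G\right) + \frac{7}{20} = \frac{7}{20} + 2 B \left(B + G\right)$)
$d = \frac{33959207}{20}$ ($d = \frac{7}{20} + 2 \left(-935\right)^{2} + 2 \left(-935\right) 27 = \frac{7}{20} + 2 \cdot 874225 - 50490 = \frac{7}{20} + 1748450 - 50490 = \frac{33959207}{20} \approx 1.698 \cdot 10^{6}$)
$\frac{1}{I{\left(1877 \right)} + d} = \frac{1}{1 + \frac{33959207}{20}} = \frac{1}{\frac{33959227}{20}} = \frac{20}{33959227}$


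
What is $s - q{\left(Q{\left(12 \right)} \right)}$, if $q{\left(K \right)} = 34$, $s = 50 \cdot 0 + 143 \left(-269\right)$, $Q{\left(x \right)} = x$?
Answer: $-38501$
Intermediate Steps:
$s = -38467$ ($s = 0 - 38467 = -38467$)
$s - q{\left(Q{\left(12 \right)} \right)} = -38467 - 34 = -38501$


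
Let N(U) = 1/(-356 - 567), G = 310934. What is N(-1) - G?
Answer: -286992083/923 ≈ -3.1093e+5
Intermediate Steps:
N(U) = -1/923 (N(U) = 1/(-923) = -1/923)
N(-1) - G = -1/923 - 1*310934 = -1/923 - 310934 = -286992083/923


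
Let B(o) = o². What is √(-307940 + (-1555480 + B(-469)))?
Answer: I*√1643459 ≈ 1282.0*I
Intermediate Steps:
√(-307940 + (-1555480 + B(-469))) = √(-307940 + (-1555480 + (-469)²)) = √(-307940 + (-1555480 + 219961)) = √(-307940 - 1335519) = √(-1643459) = I*√1643459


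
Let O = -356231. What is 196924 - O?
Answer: 553155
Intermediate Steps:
196924 - O = 196924 - 1*(-356231) = 196924 + 356231 = 553155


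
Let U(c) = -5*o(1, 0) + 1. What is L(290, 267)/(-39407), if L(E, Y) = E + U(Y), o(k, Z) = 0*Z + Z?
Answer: -291/39407 ≈ -0.0073845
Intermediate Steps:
o(k, Z) = Z (o(k, Z) = 0 + Z = Z)
U(c) = 1 (U(c) = -5*0 + 1 = 0 + 1 = 1)
L(E, Y) = 1 + E (L(E, Y) = E + 1 = 1 + E)
L(290, 267)/(-39407) = (1 + 290)/(-39407) = 291*(-1/39407) = -291/39407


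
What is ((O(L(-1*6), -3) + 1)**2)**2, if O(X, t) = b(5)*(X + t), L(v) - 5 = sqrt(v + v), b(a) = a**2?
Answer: (51 + 50*I*sqrt(3))**4 ≈ -5.403e+7 - 8.655e+7*I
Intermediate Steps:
L(v) = 5 + sqrt(2)*sqrt(v) (L(v) = 5 + sqrt(v + v) = 5 + sqrt(2*v) = 5 + sqrt(2)*sqrt(v))
O(X, t) = 25*X + 25*t (O(X, t) = 5**2*(X + t) = 25*(X + t) = 25*X + 25*t)
((O(L(-1*6), -3) + 1)**2)**2 = (((25*(5 + sqrt(2)*sqrt(-1*6)) + 25*(-3)) + 1)**2)**2 = (((25*(5 + sqrt(2)*sqrt(-6)) - 75) + 1)**2)**2 = (((25*(5 + sqrt(2)*(I*sqrt(6))) - 75) + 1)**2)**2 = (((25*(5 + 2*I*sqrt(3)) - 75) + 1)**2)**2 = ((((125 + 50*I*sqrt(3)) - 75) + 1)**2)**2 = (((50 + 50*I*sqrt(3)) + 1)**2)**2 = ((51 + 50*I*sqrt(3))**2)**2 = (51 + 50*I*sqrt(3))**4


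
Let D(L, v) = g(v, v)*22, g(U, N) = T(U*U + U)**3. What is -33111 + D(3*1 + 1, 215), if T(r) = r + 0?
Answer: 2203430283614889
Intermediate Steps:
T(r) = r
g(U, N) = (U + U**2)**3 (g(U, N) = (U*U + U)**3 = (U**2 + U)**3 = (U + U**2)**3)
D(L, v) = 22*v**3*(1 + v)**3 (D(L, v) = (v**3*(1 + v)**3)*22 = 22*v**3*(1 + v)**3)
-33111 + D(3*1 + 1, 215) = -33111 + 22*215**3*(1 + 215)**3 = -33111 + 22*9938375*216**3 = -33111 + 22*9938375*10077696 = -33111 + 2203430283648000 = 2203430283614889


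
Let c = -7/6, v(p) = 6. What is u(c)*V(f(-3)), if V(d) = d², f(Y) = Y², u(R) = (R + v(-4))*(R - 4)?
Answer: -8091/4 ≈ -2022.8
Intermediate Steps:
c = -7/6 (c = -7*⅙ = -7/6 ≈ -1.1667)
u(R) = (-4 + R)*(6 + R) (u(R) = (R + 6)*(R - 4) = (6 + R)*(-4 + R) = (-4 + R)*(6 + R))
u(c)*V(f(-3)) = (-24 + (-7/6)² + 2*(-7/6))*((-3)²)² = (-24 + 49/36 - 7/3)*9² = -899/36*81 = -8091/4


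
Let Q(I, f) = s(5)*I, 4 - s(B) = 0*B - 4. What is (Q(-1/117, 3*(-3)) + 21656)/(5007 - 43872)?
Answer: -2533744/4547205 ≈ -0.55721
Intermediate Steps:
s(B) = 8 (s(B) = 4 - (0*B - 4) = 4 - (0 - 4) = 4 - 1*(-4) = 4 + 4 = 8)
Q(I, f) = 8*I
(Q(-1/117, 3*(-3)) + 21656)/(5007 - 43872) = (8*(-1/117) + 21656)/(5007 - 43872) = (8*(-1*1/117) + 21656)/(-38865) = (8*(-1/117) + 21656)*(-1/38865) = (-8/117 + 21656)*(-1/38865) = (2533744/117)*(-1/38865) = -2533744/4547205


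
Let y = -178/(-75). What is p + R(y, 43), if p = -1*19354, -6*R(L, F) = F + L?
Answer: -8712703/450 ≈ -19362.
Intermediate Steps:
y = 178/75 (y = -178*(-1/75) = 178/75 ≈ 2.3733)
R(L, F) = -F/6 - L/6 (R(L, F) = -(F + L)/6 = -F/6 - L/6)
p = -19354
p + R(y, 43) = -19354 + (-⅙*43 - ⅙*178/75) = -19354 + (-43/6 - 89/225) = -19354 - 3403/450 = -8712703/450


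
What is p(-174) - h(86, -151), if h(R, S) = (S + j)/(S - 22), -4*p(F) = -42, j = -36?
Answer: 3259/346 ≈ 9.4191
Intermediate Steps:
p(F) = 21/2 (p(F) = -¼*(-42) = 21/2)
h(R, S) = (-36 + S)/(-22 + S) (h(R, S) = (S - 36)/(S - 22) = (-36 + S)/(-22 + S))
p(-174) - h(86, -151) = 21/2 - (-36 - 151)/(-22 - 151) = 21/2 - (-187)/(-173) = 21/2 - (-1)*(-187)/173 = 21/2 - 1*187/173 = 21/2 - 187/173 = 3259/346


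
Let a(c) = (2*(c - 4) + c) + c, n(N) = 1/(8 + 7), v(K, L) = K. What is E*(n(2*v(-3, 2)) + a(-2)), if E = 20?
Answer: -956/3 ≈ -318.67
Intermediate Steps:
n(N) = 1/15
a(c) = -8 + 4*c (a(c) = (2*(-4 + c) + c) + c = ((-8 + 2*c) + c) + c = (-8 + 3*c) + c = -8 + 4*c)
E*(n(2*v(-3, 2)) + a(-2)) = 20*(1/15 + (-8 + 4*(-2))) = 20*(1/15 + (-8 - 8)) = 20*(1/15 - 16) = 20*(-239/15) = -956/3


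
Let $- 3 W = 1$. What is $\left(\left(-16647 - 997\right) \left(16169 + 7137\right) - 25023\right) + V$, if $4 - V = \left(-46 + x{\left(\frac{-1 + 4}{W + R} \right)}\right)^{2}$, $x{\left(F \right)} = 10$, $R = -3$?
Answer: $-411237379$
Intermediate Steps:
$W = - \frac{1}{3}$ ($W = \left(- \frac{1}{3}\right) 1 = - \frac{1}{3} \approx -0.33333$)
$V = -1292$ ($V = 4 - \left(-46 + 10\right)^{2} = 4 - \left(-36\right)^{2} = 4 - 1296 = -1292$)
$\left(\left(-16647 - 997\right) \left(16169 + 7137\right) - 25023\right) + V = \left(\left(-16647 - 997\right) \left(16169 + 7137\right) - 25023\right) - 1292 = \left(\left(-17644\right) 23306 - 25023\right) - 1292 = \left(-411211064 - 25023\right) - 1292 = -411236087 - 1292 = -411237379$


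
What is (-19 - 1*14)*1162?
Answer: -38346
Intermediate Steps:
(-19 - 1*14)*1162 = (-19 - 14)*1162 = -33*1162 = -38346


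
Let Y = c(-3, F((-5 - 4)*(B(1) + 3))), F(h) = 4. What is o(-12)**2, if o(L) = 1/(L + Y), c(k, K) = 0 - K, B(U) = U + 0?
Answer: 1/256 ≈ 0.0039063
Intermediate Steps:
B(U) = U
c(k, K) = -K
Y = -4 (Y = -1*4 = -4)
o(L) = 1/(-4 + L) (o(L) = 1/(L - 4) = 1/(-4 + L))
o(-12)**2 = (1/(-4 - 12))**2 = (1/(-16))**2 = (-1/16)**2 = 1/256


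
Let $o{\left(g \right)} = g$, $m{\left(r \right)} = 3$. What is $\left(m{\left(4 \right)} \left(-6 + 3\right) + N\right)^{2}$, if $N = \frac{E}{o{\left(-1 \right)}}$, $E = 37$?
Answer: $2116$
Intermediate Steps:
$N = -37$ ($N = \frac{37}{-1} = 37 \left(-1\right) = -37$)
$\left(m{\left(4 \right)} \left(-6 + 3\right) + N\right)^{2} = \left(3 \left(-6 + 3\right) - 37\right)^{2} = \left(3 \left(-3\right) - 37\right)^{2} = \left(-9 - 37\right)^{2} = \left(-46\right)^{2} = 2116$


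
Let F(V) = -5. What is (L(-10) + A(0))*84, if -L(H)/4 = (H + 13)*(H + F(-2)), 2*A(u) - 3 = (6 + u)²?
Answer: 16758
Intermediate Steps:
A(u) = 3/2 + (6 + u)²/2
L(H) = -4*(-5 + H)*(13 + H) (L(H) = -4*(H + 13)*(H - 5) = -4*(13 + H)*(-5 + H) = -4*(-5 + H)*(13 + H))
(L(-10) + A(0))*84 = ((260 - 32*(-10) - 4*(-10)²) + (3/2 + (6 + 0)²/2))*84 = ((260 + 320 - 4*100) + (3/2 + (½)*6²))*84 = ((260 + 320 - 400) + (3/2 + (½)*36))*84 = (180 + (3/2 + 18))*84 = (180 + 39/2)*84 = (399/2)*84 = 16758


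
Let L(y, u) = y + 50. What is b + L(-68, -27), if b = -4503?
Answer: -4521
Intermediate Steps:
L(y, u) = 50 + y
b + L(-68, -27) = -4503 + (50 - 68) = -4503 - 18 = -4521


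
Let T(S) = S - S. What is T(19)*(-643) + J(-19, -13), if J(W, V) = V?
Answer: -13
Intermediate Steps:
T(S) = 0
T(19)*(-643) + J(-19, -13) = 0*(-643) - 13 = 0 - 13 = -13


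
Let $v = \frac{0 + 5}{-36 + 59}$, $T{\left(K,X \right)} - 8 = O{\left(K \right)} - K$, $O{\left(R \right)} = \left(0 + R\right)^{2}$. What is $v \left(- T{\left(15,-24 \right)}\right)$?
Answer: $- \frac{1090}{23} \approx -47.391$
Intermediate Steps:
$O{\left(R \right)} = R^{2}$
$T{\left(K,X \right)} = 8 + K^{2} - K$ ($T{\left(K,X \right)} = 8 + \left(K^{2} - K\right) = 8 + K^{2} - K$)
$v = \frac{5}{23} \approx 0.21739$
$v \left(- T{\left(15,-24 \right)}\right) = \frac{5 \left(- (8 + 15^{2} - 15)\right)}{23} = \frac{5 \left(- (8 + 225 - 15)\right)}{23} = \frac{5 \left(\left(-1\right) 218\right)}{23} = \frac{5}{23} \left(-218\right) = - \frac{1090}{23}$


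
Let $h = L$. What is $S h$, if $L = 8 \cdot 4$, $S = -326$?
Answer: $-10432$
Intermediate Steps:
$L = 32$
$h = 32$
$S h = \left(-326\right) 32 = -10432$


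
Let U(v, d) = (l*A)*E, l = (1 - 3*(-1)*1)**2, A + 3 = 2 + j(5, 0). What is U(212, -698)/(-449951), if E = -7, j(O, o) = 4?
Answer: 336/449951 ≈ 0.00074675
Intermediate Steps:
A = 3 (A = -3 + (2 + 4) = -3 + 6 = 3)
l = 16 (l = (1 + 3*1)**2 = (1 + 3)**2 = 4**2 = 16)
U(v, d) = -336 (U(v, d) = (16*3)*(-7) = 48*(-7) = -336)
U(212, -698)/(-449951) = -336/(-449951) = -336*(-1/449951) = 336/449951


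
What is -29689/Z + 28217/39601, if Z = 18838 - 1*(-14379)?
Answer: -238430000/1315426417 ≈ -0.18126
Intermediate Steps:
Z = 33217 (Z = 18838 + 14379 = 33217)
-29689/Z + 28217/39601 = -29689/33217 + 28217/39601 = -238430000/1315426417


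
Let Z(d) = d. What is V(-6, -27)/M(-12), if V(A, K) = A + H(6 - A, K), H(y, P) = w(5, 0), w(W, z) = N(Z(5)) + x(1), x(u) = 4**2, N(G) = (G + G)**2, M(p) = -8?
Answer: -55/4 ≈ -13.750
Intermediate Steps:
N(G) = 4*G**2 (N(G) = (2*G)**2 = 4*G**2)
x(u) = 16
w(W, z) = 116 (w(W, z) = 4*5**2 + 16 = 4*25 + 16 = 100 + 16 = 116)
H(y, P) = 116
V(A, K) = 116 + A (V(A, K) = A + 116 = 116 + A)
V(-6, -27)/M(-12) = (116 - 6)/(-8) = 110*(-1/8) = -55/4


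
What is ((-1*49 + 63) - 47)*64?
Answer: -2112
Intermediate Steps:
((-1*49 + 63) - 47)*64 = ((-49 + 63) - 47)*64 = (14 - 47)*64 = -33*64 = -2112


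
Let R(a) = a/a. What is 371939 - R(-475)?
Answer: 371938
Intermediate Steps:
R(a) = 1
371939 - R(-475) = 371939 - 1*1 = 371939 - 1 = 371938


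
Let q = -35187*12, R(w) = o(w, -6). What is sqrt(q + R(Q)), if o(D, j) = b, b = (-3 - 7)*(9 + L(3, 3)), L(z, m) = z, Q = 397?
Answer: 2*I*sqrt(105591) ≈ 649.9*I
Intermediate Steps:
b = -120 (b = (-3 - 7)*(9 + 3) = -10*12 = -120)
o(D, j) = -120
R(w) = -120
q = -422244
sqrt(q + R(Q)) = sqrt(-422244 - 120) = sqrt(-422364) = 2*I*sqrt(105591)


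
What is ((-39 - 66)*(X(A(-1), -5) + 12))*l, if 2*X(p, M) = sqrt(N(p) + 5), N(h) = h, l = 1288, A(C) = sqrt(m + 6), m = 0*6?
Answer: -1622880 - 67620*sqrt(5 + sqrt(6)) ≈ -1.8074e+6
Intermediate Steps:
m = 0
A(C) = sqrt(6) (A(C) = sqrt(0 + 6) = sqrt(6))
X(p, M) = sqrt(5 + p)/2 (X(p, M) = sqrt(p + 5)/2 = sqrt(5 + p)/2)
((-39 - 66)*(X(A(-1), -5) + 12))*l = ((-39 - 66)*(sqrt(5 + sqrt(6))/2 + 12))*1288 = -105*(12 + sqrt(5 + sqrt(6))/2)*1288 = (-1260 - 105*sqrt(5 + sqrt(6))/2)*1288 = -1622880 - 67620*sqrt(5 + sqrt(6))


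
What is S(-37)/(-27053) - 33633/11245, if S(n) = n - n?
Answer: -33633/11245 ≈ -2.9909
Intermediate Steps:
S(n) = 0
S(-37)/(-27053) - 33633/11245 = 0/(-27053) - 33633/11245 = 0*(-1/27053) - 33633*1/11245 = 0 - 33633/11245 = -33633/11245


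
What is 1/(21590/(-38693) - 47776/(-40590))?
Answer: 785274435/486129334 ≈ 1.6154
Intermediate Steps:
1/(21590/(-38693) - 47776/(-40590)) = 1/(21590*(-1/38693) - 47776*(-1/40590)) = 1/(-21590/38693 + 23888/20295) = 1/(486129334/785274435) = 785274435/486129334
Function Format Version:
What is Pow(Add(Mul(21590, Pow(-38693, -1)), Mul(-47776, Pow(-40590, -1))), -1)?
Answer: Rational(785274435, 486129334) ≈ 1.6154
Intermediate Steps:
Pow(Add(Mul(21590, Pow(-38693, -1)), Mul(-47776, Pow(-40590, -1))), -1) = Pow(Add(Mul(21590, Rational(-1, 38693)), Mul(-47776, Rational(-1, 40590))), -1) = Pow(Add(Rational(-21590, 38693), Rational(23888, 20295)), -1) = Pow(Rational(486129334, 785274435), -1) = Rational(785274435, 486129334)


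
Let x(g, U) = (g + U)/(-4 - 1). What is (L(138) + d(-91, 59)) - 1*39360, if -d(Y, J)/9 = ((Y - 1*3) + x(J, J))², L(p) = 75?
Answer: -4093821/25 ≈ -1.6375e+5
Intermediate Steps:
x(g, U) = -U/5 - g/5 (x(g, U) = (U + g)/(-5) = (U + g)*(-⅕) = -U/5 - g/5)
d(Y, J) = -9*(-3 + Y - 2*J/5)² (d(Y, J) = -9*((Y - 1*3) + (-J/5 - J/5))² = -9*((Y - 3) - 2*J/5)² = -9*((-3 + Y) - 2*J/5)² = -9*(-3 + Y - 2*J/5)²)
(L(138) + d(-91, 59)) - 1*39360 = (75 - 9*(15 - 5*(-91) + 2*59)²/25) - 1*39360 = (75 - 9*(15 + 455 + 118)²/25) - 39360 = (75 - 9/25*588²) - 39360 = (75 - 9/25*345744) - 39360 = (75 - 3111696/25) - 39360 = -3109821/25 - 39360 = -4093821/25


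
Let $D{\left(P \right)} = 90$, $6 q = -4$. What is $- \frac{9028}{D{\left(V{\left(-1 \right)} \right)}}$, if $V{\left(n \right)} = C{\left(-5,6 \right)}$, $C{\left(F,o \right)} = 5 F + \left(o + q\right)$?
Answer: $- \frac{4514}{45} \approx -100.31$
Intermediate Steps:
$q = - \frac{2}{3}$ ($q = \frac{1}{6} \left(-4\right) = - \frac{2}{3} \approx -0.66667$)
$C{\left(F,o \right)} = - \frac{2}{3} + o + 5 F$ ($C{\left(F,o \right)} = 5 F + \left(o - \frac{2}{3}\right) = 5 F + \left(- \frac{2}{3} + o\right) = - \frac{2}{3} + o + 5 F$)
$V{\left(n \right)} = - \frac{59}{3}$ ($V{\left(n \right)} = - \frac{2}{3} + 6 + 5 \left(-5\right) = - \frac{2}{3} + 6 - 25 = - \frac{59}{3}$)
$- \frac{9028}{D{\left(V{\left(-1 \right)} \right)}} = - \frac{9028}{90} = \left(-9028\right) \frac{1}{90} = - \frac{4514}{45}$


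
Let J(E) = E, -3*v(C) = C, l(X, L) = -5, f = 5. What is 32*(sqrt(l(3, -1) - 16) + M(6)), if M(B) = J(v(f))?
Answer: -160/3 + 32*I*sqrt(21) ≈ -53.333 + 146.64*I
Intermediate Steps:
v(C) = -C/3
M(B) = -5/3 (M(B) = -1/3*5 = -5/3)
32*(sqrt(l(3, -1) - 16) + M(6)) = 32*(sqrt(-5 - 16) - 5/3) = 32*(sqrt(-21) - 5/3) = 32*(I*sqrt(21) - 5/3) = 32*(-5/3 + I*sqrt(21)) = -160/3 + 32*I*sqrt(21)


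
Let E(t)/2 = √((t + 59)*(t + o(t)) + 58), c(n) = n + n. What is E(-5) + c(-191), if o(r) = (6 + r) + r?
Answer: -382 + 4*I*√107 ≈ -382.0 + 41.376*I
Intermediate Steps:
o(r) = 6 + 2*r
c(n) = 2*n
E(t) = 2*√(58 + (6 + 3*t)*(59 + t)) (E(t) = 2*√((t + 59)*(t + (6 + 2*t)) + 58) = 2*√((59 + t)*(6 + 3*t) + 58) = 2*√((6 + 3*t)*(59 + t) + 58) = 2*√(58 + (6 + 3*t)*(59 + t)))
E(-5) + c(-191) = 2*√(412 + 3*(-5)² + 183*(-5)) + 2*(-191) = 2*√(412 + 3*25 - 915) - 382 = 2*√(412 + 75 - 915) - 382 = 2*√(-428) - 382 = 2*(2*I*√107) - 382 = 4*I*√107 - 382 = -382 + 4*I*√107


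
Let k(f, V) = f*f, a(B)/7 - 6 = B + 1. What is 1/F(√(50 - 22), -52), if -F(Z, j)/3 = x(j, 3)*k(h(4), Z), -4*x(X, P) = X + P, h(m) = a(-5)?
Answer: -1/7203 ≈ -0.00013883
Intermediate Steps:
a(B) = 49 + 7*B (a(B) = 42 + 7*(B + 1) = 42 + 7*(1 + B) = 42 + (7 + 7*B) = 49 + 7*B)
h(m) = 14 (h(m) = 49 + 7*(-5) = 49 - 35 = 14)
k(f, V) = f²
x(X, P) = -P/4 - X/4 (x(X, P) = -(X + P)/4 = -(P + X)/4 = -P/4 - X/4)
F(Z, j) = 441 + 147*j (F(Z, j) = -3*(-¼*3 - j/4)*14² = -3*(-¾ - j/4)*196 = -3*(-147 - 49*j) = 441 + 147*j)
1/F(√(50 - 22), -52) = 1/(441 + 147*(-52)) = 1/(441 - 7644) = 1/(-7203) = -1/7203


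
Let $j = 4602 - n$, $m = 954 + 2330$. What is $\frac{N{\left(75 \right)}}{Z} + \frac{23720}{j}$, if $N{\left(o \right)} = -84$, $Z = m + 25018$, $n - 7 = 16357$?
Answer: $- \frac{56025954}{27740677} \approx -2.0196$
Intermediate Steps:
$n = 16364$ ($n = 7 + 16357 = 16364$)
$m = 3284$
$Z = 28302$ ($Z = 3284 + 25018 = 28302$)
$j = -11762$ ($j = 4602 - 16364 = -11762$)
$\frac{N{\left(75 \right)}}{Z} + \frac{23720}{j} = - \frac{84}{28302} + \frac{23720}{-11762} = \left(-84\right) \frac{1}{28302} + 23720 \left(- \frac{1}{11762}\right) = - \frac{14}{4717} - \frac{11860}{5881} = - \frac{56025954}{27740677}$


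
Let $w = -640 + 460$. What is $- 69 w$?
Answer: $12420$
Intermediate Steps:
$w = -180$
$- 69 w = \left(-69\right) \left(-180\right) = 12420$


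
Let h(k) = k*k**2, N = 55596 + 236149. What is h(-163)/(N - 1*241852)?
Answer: -4330747/49893 ≈ -86.801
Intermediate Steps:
N = 291745
h(k) = k**3
h(-163)/(N - 1*241852) = (-163)**3/(291745 - 1*241852) = -4330747/(291745 - 241852) = -4330747/49893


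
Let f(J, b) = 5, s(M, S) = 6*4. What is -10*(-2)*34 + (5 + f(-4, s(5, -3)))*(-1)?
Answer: 670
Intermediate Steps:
s(M, S) = 24
-10*(-2)*34 + (5 + f(-4, s(5, -3)))*(-1) = -10*(-2)*34 + (5 + 5)*(-1) = 20*34 + 10*(-1) = 680 - 10 = 670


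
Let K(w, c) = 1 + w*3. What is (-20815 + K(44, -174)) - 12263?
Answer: -32945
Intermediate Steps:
K(w, c) = 1 + 3*w
(-20815 + K(44, -174)) - 12263 = (-20815 + (1 + 3*44)) - 12263 = (-20815 + (1 + 132)) - 12263 = (-20815 + 133) - 12263 = -20682 - 12263 = -32945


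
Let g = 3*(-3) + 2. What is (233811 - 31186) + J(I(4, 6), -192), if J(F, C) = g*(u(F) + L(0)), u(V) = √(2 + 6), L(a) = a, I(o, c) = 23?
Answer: 202625 - 14*√2 ≈ 2.0261e+5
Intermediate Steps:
g = -7 (g = -9 + 2 = -7)
u(V) = 2*√2 (u(V) = √8 = 2*√2)
J(F, C) = -14*√2 (J(F, C) = -7*(2*√2 + 0) = -14*√2)
(233811 - 31186) + J(I(4, 6), -192) = (233811 - 31186) - 14*√2 = 202625 - 14*√2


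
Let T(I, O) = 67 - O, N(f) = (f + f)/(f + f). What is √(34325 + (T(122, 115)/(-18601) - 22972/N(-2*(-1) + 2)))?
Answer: √3928107115801/18601 ≈ 106.55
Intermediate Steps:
N(f) = 1 (N(f) = (2*f)/((2*f)) = (2*f)*(1/(2*f)) = 1)
√(34325 + (T(122, 115)/(-18601) - 22972/N(-2*(-1) + 2))) = √(34325 + ((67 - 1*115)/(-18601) - 22972/1)) = √(34325 + ((67 - 115)*(-1/18601) - 22972*1)) = √(34325 + (-48*(-1/18601) - 22972)) = √(34325 + (48/18601 - 22972)) = √(34325 - 427302124/18601) = √(211177201/18601) = √3928107115801/18601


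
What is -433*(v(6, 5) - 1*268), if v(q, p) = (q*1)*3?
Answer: 108250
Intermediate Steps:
v(q, p) = 3*q (v(q, p) = q*3 = 3*q)
-433*(v(6, 5) - 1*268) = -433*(3*6 - 1*268) = -433*(18 - 268) = -433*(-250) = 108250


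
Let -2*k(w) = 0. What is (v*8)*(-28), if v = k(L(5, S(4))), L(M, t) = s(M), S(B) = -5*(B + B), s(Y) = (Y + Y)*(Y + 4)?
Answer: 0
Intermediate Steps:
s(Y) = 2*Y*(4 + Y) (s(Y) = (2*Y)*(4 + Y) = 2*Y*(4 + Y))
S(B) = -10*B
L(M, t) = 2*M*(4 + M)
k(w) = 0 (k(w) = -1/2*0 = 0)
v = 0
(v*8)*(-28) = (0*8)*(-28) = 0*(-28) = 0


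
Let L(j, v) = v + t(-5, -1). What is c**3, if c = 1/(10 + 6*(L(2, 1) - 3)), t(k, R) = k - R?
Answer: -1/17576 ≈ -5.6896e-5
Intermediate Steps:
L(j, v) = -4 + v (L(j, v) = v + (-5 - 1*(-1)) = v + (-5 + 1) = v - 4 = -4 + v)
c = -1/26 (c = 1/(10 + 6*((-4 + 1) - 3)) = 1/(10 + 6*(-3 - 3)) = 1/(10 + 6*(-6)) = 1/(10 - 36) = 1/(-26) = -1/26 ≈ -0.038462)
c**3 = (-1/26)**3 = -1/17576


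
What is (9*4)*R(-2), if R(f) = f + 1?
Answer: -36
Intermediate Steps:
R(f) = 1 + f
(9*4)*R(-2) = (9*4)*(1 - 2) = 36*(-1) = -36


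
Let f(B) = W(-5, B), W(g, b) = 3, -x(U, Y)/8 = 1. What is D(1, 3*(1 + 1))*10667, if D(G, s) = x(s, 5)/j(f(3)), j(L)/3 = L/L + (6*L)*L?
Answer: -85336/165 ≈ -517.19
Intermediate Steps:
x(U, Y) = -8 (x(U, Y) = -8*1 = -8)
f(B) = 3
j(L) = 3 + 18*L² (j(L) = 3*(L/L + (6*L)*L) = 3*(1 + 6*L²) = 3 + 18*L²)
D(G, s) = -8/165 (D(G, s) = -8/(3 + 18*3²) = -8/(3 + 18*9) = -8/(3 + 162) = -8/165)
D(1, 3*(1 + 1))*10667 = -8/165*10667 = -85336/165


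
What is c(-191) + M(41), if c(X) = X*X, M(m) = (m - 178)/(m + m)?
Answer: 2991305/82 ≈ 36479.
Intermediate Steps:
M(m) = (-178 + m)/(2*m) (M(m) = (-178 + m)/((2*m)) = (-178 + m)*(1/(2*m)) = (-178 + m)/(2*m))
c(X) = X²
c(-191) + M(41) = (-191)² + (½)*(-178 + 41)/41 = 36481 + (½)*(1/41)*(-137) = 36481 - 137/82 = 2991305/82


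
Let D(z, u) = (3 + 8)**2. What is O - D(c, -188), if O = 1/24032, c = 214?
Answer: -2907871/24032 ≈ -121.00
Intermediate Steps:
D(z, u) = 121 (D(z, u) = 11**2 = 121)
O = 1/24032 ≈ 4.1611e-5
O - D(c, -188) = 1/24032 - 1*121 = 1/24032 - 121 = -2907871/24032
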